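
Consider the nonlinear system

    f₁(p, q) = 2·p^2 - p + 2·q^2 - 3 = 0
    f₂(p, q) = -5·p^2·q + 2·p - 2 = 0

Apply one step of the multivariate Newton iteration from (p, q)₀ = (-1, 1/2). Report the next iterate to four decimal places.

At (-1, 1/2): F = (0.5000, -6.5000).
Jacobian J = [[4·p - 1, 4·q], [-10·p·q + 2, -5·p^2]].
At the point, J = [[-5.0000, 2.0000], [7.0000, -5.0000]] (det J = 11.0000).
Solving J·Δ = −F gives Δ = (-0.9545, -2.6364).
Then the next iterate is (p, q)₁ = (-1.9545, -2.1364).

(-1.9545, -2.1364)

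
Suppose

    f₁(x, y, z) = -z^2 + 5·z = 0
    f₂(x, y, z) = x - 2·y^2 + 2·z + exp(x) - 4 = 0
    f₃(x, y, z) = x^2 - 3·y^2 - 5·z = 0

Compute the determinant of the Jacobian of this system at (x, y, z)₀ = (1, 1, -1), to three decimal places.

J = [[0, 0, -2·z + 5], [exp(x) + 1, -4·y, 2], [2·x, -6·y, -5]].
At the point, J = [[0.000, 0.000, 7.000], [3.71828, -4.000, 2.000], [2.000, -6.000, -5.000]].
det J = -100.168.

-100.168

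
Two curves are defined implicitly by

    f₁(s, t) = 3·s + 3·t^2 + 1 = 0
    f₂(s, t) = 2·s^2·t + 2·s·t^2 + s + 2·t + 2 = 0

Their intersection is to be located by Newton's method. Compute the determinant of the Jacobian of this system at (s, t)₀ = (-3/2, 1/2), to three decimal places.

15.000

J = [[3, 6·t], [4·s·t + 2·t^2 + 1, 2·s^2 + 4·s·t + 2]].
At the point, J = [[3.000, 3.000], [-1.500, 3.500]].
det J = 15.000.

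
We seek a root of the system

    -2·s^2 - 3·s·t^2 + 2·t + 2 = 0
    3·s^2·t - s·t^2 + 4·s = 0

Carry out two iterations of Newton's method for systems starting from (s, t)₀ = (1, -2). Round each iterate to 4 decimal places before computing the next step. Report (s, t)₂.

At (1, -2): F = (-16.0000, -6.0000).
Jacobian J = [[-4·s - 3·t^2, -6·s·t + 2], [6·s·t - t^2 + 4, 3·s^2 - 2·s·t]].
At the point, J = [[-16.0000, 14.0000], [-12.0000, 7.0000]] (det J = 56.0000).
Solving J·Δ = −F gives Δ = (0.5000, 1.7143).
Then the next iterate is (s, t)₁ = (1.5000, -0.2857).
Round to (1.5000, -0.2857) and repeat: F = (-3.438710, 3.949088), J = [[-6.244873, 4.5713], [1.347076, 7.6071]].
Δ = (-0.8239, -0.3732), so (s, t)₂ = (0.6761, -0.6589).

(0.6761, -0.6589)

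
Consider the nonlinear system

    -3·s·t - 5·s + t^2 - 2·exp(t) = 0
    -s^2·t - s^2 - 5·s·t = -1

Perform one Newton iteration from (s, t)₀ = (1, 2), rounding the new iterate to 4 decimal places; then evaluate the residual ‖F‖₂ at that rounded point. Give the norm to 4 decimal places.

At (1, 2): F = (-21.778112, -12.0000).
Jacobian J = [[-3·t - 5, -3·s + 2·t - 2·exp(t)], [-2·s·t - 2·s - 5·t, -s^2 - 5·s]].
At the point, J = [[-11.0000, -13.778112], [-16.0000, -6.0000]] (det J = -154.449795).
Solving J·Δ = −F gives Δ = (-0.2245, -1.4014).
Then the next iterate is (s, t)₁ = (0.7755, 0.5986).
Re-evaluating at (0.7755, 0.5986): F = (-8.550960, -2.282470), so ‖F‖₂ = 8.8503.

8.8503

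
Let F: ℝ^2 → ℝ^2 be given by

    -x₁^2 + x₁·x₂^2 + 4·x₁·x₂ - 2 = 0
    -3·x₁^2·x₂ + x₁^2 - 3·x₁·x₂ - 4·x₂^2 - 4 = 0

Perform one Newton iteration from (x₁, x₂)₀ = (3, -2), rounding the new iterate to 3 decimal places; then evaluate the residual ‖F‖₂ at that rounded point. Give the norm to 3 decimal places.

At (3, -2): F = (-23.000, 61.000).
Jacobian J = [[-2·x₁ + x₂^2 + 4·x₂, 2·x₁·x₂ + 4·x₁], [-6·x₁·x₂ + 2·x₁ - 3·x₂, -3·x₁^2 - 3·x₁ - 8·x₂]].
At the point, J = [[-10.000, 0.000], [48.000, -20.000]] (det J = 200.000).
Solving J·Δ = −F gives Δ = (-2.300, -2.470).
Then the next iterate is (x₁, x₂)₁ = (0.700, -4.470).
Re-evaluating at (0.700, -4.470): F = (-1.01937, -67.47570), so ‖F‖₂ = 67.483.

67.483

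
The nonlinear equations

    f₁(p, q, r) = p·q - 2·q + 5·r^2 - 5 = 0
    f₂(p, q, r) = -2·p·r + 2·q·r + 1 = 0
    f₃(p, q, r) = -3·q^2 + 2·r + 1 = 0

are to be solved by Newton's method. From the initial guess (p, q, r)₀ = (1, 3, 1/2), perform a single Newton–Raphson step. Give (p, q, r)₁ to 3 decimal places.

(2.737, 1.615, 0.531)

At (1, 3, 1/2): F = (-6.750, 3.000, -25.000).
Jacobian J = [[q, p - 2, 10·r], [-2·r, 2·r, -2·p + 2·q], [0, -6·q, 2]].
At the point, J = [[3.000, -1.000, 5.000], [-1.000, 1.000, 4.000], [0.000, -18.000, 2.000]] (det J = 310.000).
Solving J·Δ = −F gives Δ = (1.737, -1.385, 0.031).
Then the next iterate is (p, q, r)₁ = (2.737, 1.615, 0.531).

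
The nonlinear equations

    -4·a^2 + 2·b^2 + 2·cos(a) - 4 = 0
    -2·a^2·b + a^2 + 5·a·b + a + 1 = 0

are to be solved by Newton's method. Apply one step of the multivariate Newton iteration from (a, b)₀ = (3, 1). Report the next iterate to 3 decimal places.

At (3, 1): F = (-39.97998, 10.000).
Jacobian J = [[-8·a - 2·sin(a), 4·b], [-4·a·b + 2·a + 5·b + 1, -2·a^2 + 5·a]].
At the point, J = [[-24.28224, 4.000], [0.000, -3.000]] (det J = 72.84672).
Solving J·Δ = −F gives Δ = (-1.097, 3.333).
Then the next iterate is (a, b)₁ = (1.903, 4.333).

(1.903, 4.333)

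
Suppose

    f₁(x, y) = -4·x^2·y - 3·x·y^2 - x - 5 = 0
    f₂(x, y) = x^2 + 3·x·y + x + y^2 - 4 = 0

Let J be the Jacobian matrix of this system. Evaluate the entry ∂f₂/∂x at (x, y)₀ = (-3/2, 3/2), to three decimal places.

∂f₂/∂x = 2·x + 3·y + 1.
At (-3/2, 3/2) this is 2.500.

2.500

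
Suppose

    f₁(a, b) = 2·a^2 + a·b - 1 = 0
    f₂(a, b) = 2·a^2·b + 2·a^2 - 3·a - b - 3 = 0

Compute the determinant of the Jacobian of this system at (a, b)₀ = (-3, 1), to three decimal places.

J = [[4·a + b, a], [4·a·b + 4·a - 3, 2·a^2 - 1]].
At the point, J = [[-11.000, -3.000], [-27.000, 17.000]].
det J = -268.000.

-268.000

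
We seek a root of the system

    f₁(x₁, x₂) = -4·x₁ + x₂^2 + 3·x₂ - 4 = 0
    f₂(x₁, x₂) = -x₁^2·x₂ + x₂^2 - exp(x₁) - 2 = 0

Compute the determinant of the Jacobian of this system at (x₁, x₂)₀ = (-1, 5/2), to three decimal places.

-53.057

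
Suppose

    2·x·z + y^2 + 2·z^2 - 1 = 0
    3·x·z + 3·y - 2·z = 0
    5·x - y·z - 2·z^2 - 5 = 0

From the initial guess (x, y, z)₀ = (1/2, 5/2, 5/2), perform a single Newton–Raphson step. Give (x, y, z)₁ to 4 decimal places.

(2.2328, -3.8707, 2.7672)

At (1/2, 5/2, 5/2): F = (20.2500, 6.2500, -21.2500).
Jacobian J = [[2·z, 2·y, 2·x + 4·z], [3·z, 3, 3·x - 2], [5, -z, -y - 4·z]].
At the point, J = [[5.0000, 5.0000, 11.0000], [7.5000, 3.0000, -0.5000], [5.0000, -2.5000, -12.5000]] (det J = -108.7500).
Solving J·Δ = −F gives Δ = (1.7328, -6.3707, 0.2672).
Then the next iterate is (x, y, z)₁ = (2.2328, -3.8707, 2.7672).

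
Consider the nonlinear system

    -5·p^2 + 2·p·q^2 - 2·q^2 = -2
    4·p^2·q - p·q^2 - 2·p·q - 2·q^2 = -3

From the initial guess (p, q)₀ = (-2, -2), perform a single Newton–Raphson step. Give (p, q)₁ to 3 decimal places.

(-1.769, -0.519)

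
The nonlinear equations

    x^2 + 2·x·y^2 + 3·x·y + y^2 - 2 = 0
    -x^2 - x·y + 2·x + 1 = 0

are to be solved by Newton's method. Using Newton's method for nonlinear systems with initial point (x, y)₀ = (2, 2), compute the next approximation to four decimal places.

(1.8529, 0.7941)

At (2, 2): F = (34.0000, -3.0000).
Jacobian J = [[2·x + 2·y^2 + 3·y, 4·x·y + 3·x + 2·y], [-2·x - y + 2, -x]].
At the point, J = [[18.0000, 26.0000], [-4.0000, -2.0000]] (det J = 68.0000).
Solving J·Δ = −F gives Δ = (-0.1471, -1.2059).
Then the next iterate is (x, y)₁ = (1.8529, 0.7941).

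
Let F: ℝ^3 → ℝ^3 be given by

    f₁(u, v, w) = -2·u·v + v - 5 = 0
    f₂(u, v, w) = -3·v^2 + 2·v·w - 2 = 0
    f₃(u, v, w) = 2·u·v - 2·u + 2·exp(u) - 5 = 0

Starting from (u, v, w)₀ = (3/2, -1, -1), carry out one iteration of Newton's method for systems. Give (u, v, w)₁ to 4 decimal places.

(2.3208, -1.6792, -3.8583)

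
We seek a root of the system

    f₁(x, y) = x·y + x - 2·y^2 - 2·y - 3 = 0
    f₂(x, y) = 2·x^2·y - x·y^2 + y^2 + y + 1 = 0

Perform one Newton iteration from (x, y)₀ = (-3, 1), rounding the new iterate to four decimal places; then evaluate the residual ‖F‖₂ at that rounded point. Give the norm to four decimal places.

43.5355

At (-3, 1): F = (-13.0000, 24.0000).
Jacobian J = [[y + 1, x - 4·y - 2], [4·x·y - y^2, 2·x^2 - 2·x·y + 2·y + 1]].
At the point, J = [[2.0000, -9.0000], [-13.0000, 27.0000]] (det J = -63.0000).
Solving J·Δ = −F gives Δ = (-2.1429, -1.9206).
Then the next iterate is (x, y)₁ = (-5.1429, -0.9206).
Re-evaluating at (-5.1429, -0.9206): F = (-3.262155, -43.413138), so ‖F‖₂ = 43.5355.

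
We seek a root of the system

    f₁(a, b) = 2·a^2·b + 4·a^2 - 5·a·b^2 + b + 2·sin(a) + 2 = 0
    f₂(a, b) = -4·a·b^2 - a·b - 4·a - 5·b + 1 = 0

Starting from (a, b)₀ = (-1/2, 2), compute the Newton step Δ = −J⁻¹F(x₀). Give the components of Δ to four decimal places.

(-0.1840, -1.7278)

At (-1/2, 2): F = (15.041149, 2.0000).
Jacobian J = [[4·a·b + 8·a - 5·b^2 + 2·cos(a), 2·a^2 - 10·a·b + 1], [-4·b^2 - b - 4, -8·a·b - a - 5]].
At the point, J = [[-26.244835, 11.5000], [-22.0000, 3.5000]] (det J = 161.143078).
Solving J·Δ = −F gives Δ = (-0.1840, -1.7278).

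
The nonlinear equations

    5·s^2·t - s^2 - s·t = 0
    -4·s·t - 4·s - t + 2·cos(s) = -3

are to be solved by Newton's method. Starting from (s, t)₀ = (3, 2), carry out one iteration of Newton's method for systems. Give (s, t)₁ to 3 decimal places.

At (3, 2): F = (75.000, -36.97998).
Jacobian J = [[10·s·t - 2·s - t, 5·s^2 - s], [-4·t - 2·sin(s) - 4, -4·s - 1]].
At the point, J = [[52.000, 42.000], [-12.28224, -13.000]] (det J = -160.14592).
Solving J·Δ = −F gives Δ = (3.610, -6.255).
Then the next iterate is (s, t)₁ = (6.610, -4.255).

(6.610, -4.255)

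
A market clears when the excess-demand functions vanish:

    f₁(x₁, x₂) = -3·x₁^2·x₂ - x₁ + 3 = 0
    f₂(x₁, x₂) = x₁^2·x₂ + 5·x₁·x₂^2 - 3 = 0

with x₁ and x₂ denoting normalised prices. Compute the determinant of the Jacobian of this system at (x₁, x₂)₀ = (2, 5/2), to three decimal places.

J = [[-6·x₁·x₂ - 1, -3·x₁^2], [2·x₁·x₂ + 5·x₂^2, x₁^2 + 10·x₁·x₂]].
At the point, J = [[-31.000, -12.000], [41.250, 54.000]].
det J = -1179.000.

-1179.000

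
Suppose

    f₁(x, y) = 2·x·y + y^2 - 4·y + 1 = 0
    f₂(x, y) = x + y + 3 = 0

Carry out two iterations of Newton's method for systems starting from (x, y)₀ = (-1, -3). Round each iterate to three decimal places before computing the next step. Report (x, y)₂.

(-3.127, 0.127)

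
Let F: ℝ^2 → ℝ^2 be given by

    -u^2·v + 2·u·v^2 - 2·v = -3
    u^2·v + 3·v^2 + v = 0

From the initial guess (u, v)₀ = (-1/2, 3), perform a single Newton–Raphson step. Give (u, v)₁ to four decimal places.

(-0.5217, 1.3992)

At (-1/2, 3): F = (-12.7500, 30.7500).
Jacobian J = [[-2·u·v + 2·v^2, -u^2 + 4·u·v - 2], [2·u·v, u^2 + 6·v + 1]].
At the point, J = [[21.0000, -8.2500], [-3.0000, 19.2500]] (det J = 379.5000).
Solving J·Δ = −F gives Δ = (-0.0217, -1.6008).
Then the next iterate is (u, v)₁ = (-0.5217, 1.3992).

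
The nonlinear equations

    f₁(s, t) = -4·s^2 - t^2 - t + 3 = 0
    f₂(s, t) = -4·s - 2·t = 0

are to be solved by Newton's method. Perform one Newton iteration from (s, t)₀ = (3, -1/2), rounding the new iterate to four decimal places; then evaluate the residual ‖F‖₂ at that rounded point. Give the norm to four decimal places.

At (3, -1/2): F = (-32.7500, -11.0000).
Jacobian J = [[-8·s, -2·t - 1], [-4, -2]].
At the point, J = [[-24.0000, 0.0000], [-4.0000, -2.0000]] (det J = 48.0000).
Solving J·Δ = −F gives Δ = (-1.3646, -2.7708).
Then the next iterate is (s, t)₁ = (1.6354, -3.2708).
Re-evaluating at (1.6354, -3.2708): F = (-15.125465, 0.0000), so ‖F‖₂ = 15.1255.

15.1255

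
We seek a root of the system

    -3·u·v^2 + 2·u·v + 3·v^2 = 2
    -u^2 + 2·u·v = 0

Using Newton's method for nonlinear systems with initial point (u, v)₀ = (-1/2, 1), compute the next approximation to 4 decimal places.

(-0.1304, 0.8587)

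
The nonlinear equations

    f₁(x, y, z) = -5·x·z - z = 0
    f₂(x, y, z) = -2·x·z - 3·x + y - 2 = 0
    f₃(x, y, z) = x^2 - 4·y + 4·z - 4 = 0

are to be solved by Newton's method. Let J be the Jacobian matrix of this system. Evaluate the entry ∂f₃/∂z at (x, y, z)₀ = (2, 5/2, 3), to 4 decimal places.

4.0000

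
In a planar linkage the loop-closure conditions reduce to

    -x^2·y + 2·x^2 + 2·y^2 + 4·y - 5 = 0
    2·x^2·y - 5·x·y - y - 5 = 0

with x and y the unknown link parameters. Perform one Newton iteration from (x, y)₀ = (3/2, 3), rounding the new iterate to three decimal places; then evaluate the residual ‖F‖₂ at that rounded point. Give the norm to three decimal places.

111.907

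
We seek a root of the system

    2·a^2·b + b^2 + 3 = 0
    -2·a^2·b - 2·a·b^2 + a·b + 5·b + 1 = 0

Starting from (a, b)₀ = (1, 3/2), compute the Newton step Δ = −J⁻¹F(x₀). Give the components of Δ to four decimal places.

(0.8788, -2.7045)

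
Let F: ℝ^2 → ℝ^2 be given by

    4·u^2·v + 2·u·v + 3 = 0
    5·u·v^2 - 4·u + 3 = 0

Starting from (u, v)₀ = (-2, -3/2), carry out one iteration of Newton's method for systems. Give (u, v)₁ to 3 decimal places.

(-1.425, -1.256)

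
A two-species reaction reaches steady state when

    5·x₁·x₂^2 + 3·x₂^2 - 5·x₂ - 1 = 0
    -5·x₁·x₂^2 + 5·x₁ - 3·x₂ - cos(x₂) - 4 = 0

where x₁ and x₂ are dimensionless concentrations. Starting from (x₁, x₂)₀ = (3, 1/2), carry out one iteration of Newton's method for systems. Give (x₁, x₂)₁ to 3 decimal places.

At (3, 1/2): F = (1.000, 4.87242).
Jacobian J = [[5·x₂^2, 10·x₁·x₂ + 6·x₂ - 5], [-5·x₂^2 + 5, -10·x₁·x₂ + sin(x₂) - 3]].
At the point, J = [[1.250, 13.000], [3.750, -17.52057]] (det J = -70.65072).
Solving J·Δ = −F gives Δ = (-1.145, 0.033).
Then the next iterate is (x₁, x₂)₁ = (1.855, 0.533).

(1.855, 0.533)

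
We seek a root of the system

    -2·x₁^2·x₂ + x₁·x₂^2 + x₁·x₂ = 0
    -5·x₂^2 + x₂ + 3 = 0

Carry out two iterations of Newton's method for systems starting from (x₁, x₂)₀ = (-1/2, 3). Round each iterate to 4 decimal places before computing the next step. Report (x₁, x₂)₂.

At (-1/2, 3): F = (-7.5000, -39.0000).
Jacobian J = [[-4·x₁·x₂ + x₂^2 + x₂, -2·x₁^2 + 2·x₁·x₂ + x₁], [0, -10·x₂ + 1]].
At the point, J = [[18.0000, -4.0000], [0.0000, -29.0000]] (det J = -522.0000).
Solving J·Δ = −F gives Δ = (0.1178, -1.3448).
Then the next iterate is (x₁, x₂)₁ = (-0.3822, 1.6552).
Round to (-0.3822, 1.6552) and repeat: F = (-2.163299, -9.043235), J = [[6.925357, -1.939589], [0.0000, -15.5520]].
Δ = (0.1495, -0.5815), so (x₁, x₂)₂ = (-0.2327, 1.0737).

(-0.2327, 1.0737)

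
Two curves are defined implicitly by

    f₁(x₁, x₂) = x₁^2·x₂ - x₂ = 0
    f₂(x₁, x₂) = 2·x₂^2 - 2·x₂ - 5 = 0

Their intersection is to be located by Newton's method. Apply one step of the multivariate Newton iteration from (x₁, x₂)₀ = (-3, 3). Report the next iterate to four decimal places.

(-1.9778, 2.3000)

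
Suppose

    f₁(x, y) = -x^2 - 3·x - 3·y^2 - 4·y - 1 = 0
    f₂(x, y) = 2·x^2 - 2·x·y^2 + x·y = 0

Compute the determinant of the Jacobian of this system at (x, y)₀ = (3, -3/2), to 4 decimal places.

J = [[-2·x - 3, -6·y - 4], [4·x - 2·y^2 + y, -4·x·y + x]].
At the point, J = [[-9.0000, 5.0000], [6.0000, 21.0000]].
det J = -219.0000.

-219.0000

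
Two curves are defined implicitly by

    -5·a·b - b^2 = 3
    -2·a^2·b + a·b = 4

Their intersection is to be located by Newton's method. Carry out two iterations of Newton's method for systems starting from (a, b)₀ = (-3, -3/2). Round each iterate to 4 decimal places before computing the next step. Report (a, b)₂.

At (-3, -3/2): F = (-27.7500, 27.5000).
Jacobian J = [[-5·b, -5·a - 2·b], [-4·a·b + b, -2·a^2 + a]].
At the point, J = [[7.5000, 18.0000], [-19.5000, -21.0000]] (det J = 193.5000).
Solving J·Δ = −F gives Δ = (-0.4535, 1.7306).
Then the next iterate is (a, b)₁ = (-3.4535, 0.2306).
Round to (-3.4535, 0.2306) and repeat: F = (0.928709, -10.296954), J = [[-1.1530, 16.8063], [3.416108, -27.306824]].
Δ = (5.6964, 0.3355), so (a, b)₂ = (2.2429, 0.5661).

(2.2429, 0.5661)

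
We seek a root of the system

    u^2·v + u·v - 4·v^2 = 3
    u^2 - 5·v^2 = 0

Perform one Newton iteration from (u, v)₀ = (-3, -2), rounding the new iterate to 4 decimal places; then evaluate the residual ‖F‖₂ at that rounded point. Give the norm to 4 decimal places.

At (-3, -2): F = (-31.0000, -11.0000).
Jacobian J = [[2·u·v + v, u^2 + u - 8·v], [2·u, -10·v]].
At the point, J = [[10.0000, 22.0000], [-6.0000, 20.0000]] (det J = 332.0000).
Solving J·Δ = −F gives Δ = (1.1386, 0.8916).
Then the next iterate is (u, v)₁ = (-1.8614, -1.1084).
Re-evaluating at (-1.8614, -1.1084): F = (-9.691422, -2.677943), so ‖F‖₂ = 10.0546.

10.0546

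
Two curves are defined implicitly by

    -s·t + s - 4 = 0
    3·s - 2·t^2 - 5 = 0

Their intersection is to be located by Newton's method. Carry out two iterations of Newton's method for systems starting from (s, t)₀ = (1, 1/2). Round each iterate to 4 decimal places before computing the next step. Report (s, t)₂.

(0.2130, -1.7982)

At (1, 1/2): F = (-3.5000, -2.5000).
Jacobian J = [[-t + 1, -s], [3, -4·t]].
At the point, J = [[0.5000, -1.0000], [3.0000, -2.0000]] (det J = 2.0000).
Solving J·Δ = −F gives Δ = (-2.2500, -4.6250).
Then the next iterate is (s, t)₁ = (-1.2500, -4.1250).
Round to (-1.2500, -4.1250) and repeat: F = (-10.406250, -42.781250), J = [[5.1250, 1.2500], [3.0000, 16.5000]].
Δ = (1.4630, 2.3268), so (s, t)₂ = (0.2130, -1.7982).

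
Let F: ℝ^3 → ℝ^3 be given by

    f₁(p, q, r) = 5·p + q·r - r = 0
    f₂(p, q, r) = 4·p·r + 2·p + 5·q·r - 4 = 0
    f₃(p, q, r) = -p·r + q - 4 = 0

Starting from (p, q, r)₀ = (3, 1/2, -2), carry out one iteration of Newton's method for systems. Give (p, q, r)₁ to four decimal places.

At (3, 1/2, -2): F = (16.0000, -27.0000, 2.5000).
Jacobian J = [[5, r, q - 1], [4·r + 2, 5·r, 4·p + 5·q], [-r, 1, -p]].
At the point, J = [[5.0000, -2.0000, -0.5000], [-6.0000, -10.0000, 14.5000], [2.0000, 1.0000, -3.0000]] (det J = 48.5000).
Solving J·Δ = −F gives Δ = (-6.9794, -7.8402, -6.4330).
Then the next iterate is (p, q, r)₁ = (-3.9794, -7.3402, -8.4330).

(-3.9794, -7.3402, -8.4330)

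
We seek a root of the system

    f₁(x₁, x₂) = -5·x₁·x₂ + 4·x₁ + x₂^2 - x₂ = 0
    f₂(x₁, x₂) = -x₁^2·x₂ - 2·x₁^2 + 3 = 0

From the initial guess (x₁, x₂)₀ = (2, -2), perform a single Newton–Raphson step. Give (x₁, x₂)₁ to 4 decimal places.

(0.3750, -1.2500)

At (2, -2): F = (34.0000, 3.0000).
Jacobian J = [[-5·x₂ + 4, -5·x₁ + 2·x₂ - 1], [-2·x₁·x₂ - 4·x₁, -x₁^2]].
At the point, J = [[14.0000, -15.0000], [0.0000, -4.0000]] (det J = -56.0000).
Solving J·Δ = −F gives Δ = (-1.6250, 0.7500).
Then the next iterate is (x₁, x₂)₁ = (0.3750, -1.2500).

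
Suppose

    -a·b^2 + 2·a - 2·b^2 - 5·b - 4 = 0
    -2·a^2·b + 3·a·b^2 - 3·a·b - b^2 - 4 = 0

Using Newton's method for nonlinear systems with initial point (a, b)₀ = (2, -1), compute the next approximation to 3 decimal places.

At (2, -1): F = (1.000, 15.000).
Jacobian J = [[-b^2 + 2, -2·a·b - 4·b - 5], [-4·a·b + 3·b^2 - 3·b, -2·a^2 + 6·a·b - 3·a - 2·b]].
At the point, J = [[1.000, 3.000], [14.000, -24.000]] (det J = -66.000).
Solving J·Δ = −F gives Δ = (-1.045, 0.015).
Then the next iterate is (a, b)₁ = (0.955, -0.985).

(0.955, -0.985)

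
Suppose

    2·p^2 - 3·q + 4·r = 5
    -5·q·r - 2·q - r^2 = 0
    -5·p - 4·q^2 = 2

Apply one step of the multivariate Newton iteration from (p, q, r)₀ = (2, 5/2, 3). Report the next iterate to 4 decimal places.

(1.0987, 0.8753, 1.7092)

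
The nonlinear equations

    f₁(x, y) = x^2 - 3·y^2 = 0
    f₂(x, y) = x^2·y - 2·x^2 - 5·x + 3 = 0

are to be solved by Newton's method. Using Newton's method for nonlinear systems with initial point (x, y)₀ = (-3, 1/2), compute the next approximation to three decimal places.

(-0.911, -0.929)

At (-3, 1/2): F = (8.250, 4.500).
Jacobian J = [[2·x, -6·y], [2·x·y - 4·x - 5, x^2]].
At the point, J = [[-6.000, -3.000], [4.000, 9.000]] (det J = -42.000).
Solving J·Δ = −F gives Δ = (2.089, -1.429).
Then the next iterate is (x, y)₁ = (-0.911, -0.929).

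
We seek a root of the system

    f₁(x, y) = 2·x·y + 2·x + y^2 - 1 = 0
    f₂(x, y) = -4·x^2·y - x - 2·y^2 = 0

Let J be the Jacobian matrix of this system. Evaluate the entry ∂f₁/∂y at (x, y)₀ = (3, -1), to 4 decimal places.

4.0000

∂f₁/∂y = 2·x + 2·y.
At (3, -1) this is 4.0000.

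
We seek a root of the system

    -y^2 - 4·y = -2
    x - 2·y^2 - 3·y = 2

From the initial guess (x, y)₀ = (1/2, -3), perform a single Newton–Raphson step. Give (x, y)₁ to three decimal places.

At (1/2, -3): F = (5.000, -10.500).
Jacobian J = [[0, -2·y - 4], [1, -4·y - 3]].
At the point, J = [[0.000, 2.000], [1.000, 9.000]] (det J = -2.000).
Solving J·Δ = −F gives Δ = (33.000, -2.500).
Then the next iterate is (x, y)₁ = (33.500, -5.500).

(33.500, -5.500)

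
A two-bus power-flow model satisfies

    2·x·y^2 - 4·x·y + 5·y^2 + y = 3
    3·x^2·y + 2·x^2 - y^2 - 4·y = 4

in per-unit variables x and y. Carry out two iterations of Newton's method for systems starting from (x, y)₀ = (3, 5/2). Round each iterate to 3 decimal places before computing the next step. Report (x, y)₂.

(1.608, 1.211)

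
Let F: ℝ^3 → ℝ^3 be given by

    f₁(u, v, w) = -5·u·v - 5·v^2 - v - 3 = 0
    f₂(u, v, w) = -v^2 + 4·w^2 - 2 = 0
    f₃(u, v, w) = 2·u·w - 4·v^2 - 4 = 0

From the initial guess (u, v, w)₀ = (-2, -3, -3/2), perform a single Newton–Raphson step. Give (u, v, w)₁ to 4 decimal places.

At (-2, -3, -3/2): F = (-75.0000, -2.0000, -34.0000).
Jacobian J = [[-5·v, -5·u - 10·v - 1, 0], [0, -2·v, 8·w], [2·w, -8·v, 2·u]].
At the point, J = [[15.0000, 39.0000, 0.0000], [0.0000, 6.0000, -12.0000], [-3.0000, 24.0000, -4.0000]] (det J = 5364.0000).
Solving J·Δ = −F gives Δ = (0.7830, 1.6219, 0.6443).
Then the next iterate is (u, v, w)₁ = (-1.2170, -1.3781, -0.8557).

(-1.2170, -1.3781, -0.8557)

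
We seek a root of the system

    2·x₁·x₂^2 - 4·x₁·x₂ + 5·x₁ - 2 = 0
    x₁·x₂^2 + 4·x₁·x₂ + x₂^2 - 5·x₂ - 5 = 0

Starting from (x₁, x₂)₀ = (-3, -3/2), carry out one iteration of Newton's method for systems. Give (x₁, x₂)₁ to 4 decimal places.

(-2.0776, -0.3599)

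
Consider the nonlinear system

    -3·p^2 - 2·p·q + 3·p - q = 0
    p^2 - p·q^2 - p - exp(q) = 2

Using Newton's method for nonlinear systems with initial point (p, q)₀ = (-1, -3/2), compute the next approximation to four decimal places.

(-0.3375, -1.9503)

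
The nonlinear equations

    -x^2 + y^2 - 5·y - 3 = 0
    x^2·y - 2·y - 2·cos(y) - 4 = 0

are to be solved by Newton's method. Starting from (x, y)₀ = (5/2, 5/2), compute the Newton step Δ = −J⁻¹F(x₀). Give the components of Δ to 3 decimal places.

(-3.100, 5.604)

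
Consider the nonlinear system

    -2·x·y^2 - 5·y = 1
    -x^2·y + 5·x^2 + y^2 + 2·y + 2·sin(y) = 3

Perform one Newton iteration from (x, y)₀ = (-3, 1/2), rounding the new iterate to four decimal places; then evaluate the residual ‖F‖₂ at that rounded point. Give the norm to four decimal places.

27.6938

At (-3, 1/2): F = (-2.0000, 39.708851).
Jacobian J = [[-2·y^2, -4·x·y - 5], [-2·x·y + 10·x, -x^2 + 2·y + 2·cos(y) + 2]].
At the point, J = [[-0.5000, 1.0000], [-27.0000, -4.244835]] (det J = 29.122417).
Solving J·Δ = −F gives Δ = (1.0720, 2.5360).
Then the next iterate is (x, y)₁ = (-1.9280, 3.0360).
Re-evaluating at (-1.9280, 3.0360): F = (19.361893, 19.800638), so ‖F‖₂ = 27.6938.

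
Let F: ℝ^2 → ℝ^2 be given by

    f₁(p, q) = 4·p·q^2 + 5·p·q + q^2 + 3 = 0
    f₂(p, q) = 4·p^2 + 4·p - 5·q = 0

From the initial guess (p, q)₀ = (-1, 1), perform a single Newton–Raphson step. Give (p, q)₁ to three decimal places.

(-1.337, 0.270)

At (-1, 1): F = (-5.000, -5.000).
Jacobian J = [[4·q^2 + 5·q, 8·p·q + 5·p + 2·q], [8·p + 4, -5]].
At the point, J = [[9.000, -11.000], [-4.000, -5.000]] (det J = -89.000).
Solving J·Δ = −F gives Δ = (-0.337, -0.730).
Then the next iterate is (p, q)₁ = (-1.337, 0.270).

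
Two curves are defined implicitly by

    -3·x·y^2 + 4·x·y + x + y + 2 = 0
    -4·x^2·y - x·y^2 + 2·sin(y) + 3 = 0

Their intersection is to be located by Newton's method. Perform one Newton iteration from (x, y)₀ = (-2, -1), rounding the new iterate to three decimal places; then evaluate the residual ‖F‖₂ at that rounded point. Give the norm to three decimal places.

7.553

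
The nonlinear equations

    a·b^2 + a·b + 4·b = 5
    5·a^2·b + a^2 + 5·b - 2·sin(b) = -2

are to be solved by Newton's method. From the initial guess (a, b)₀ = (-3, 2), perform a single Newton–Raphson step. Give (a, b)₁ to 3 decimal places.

(-1.958, 1.204)

At (-3, 2): F = (-15.000, 109.18141).
Jacobian J = [[b^2 + b, 2·a·b + a + 4], [10·a·b + 2·a, 5·a^2 - 2·cos(b) + 5]].
At the point, J = [[6.000, -11.000], [-66.000, 50.83229]] (det J = -421.00624).
Solving J·Δ = −F gives Δ = (1.042, -0.796).
Then the next iterate is (a, b)₁ = (-1.958, 1.204).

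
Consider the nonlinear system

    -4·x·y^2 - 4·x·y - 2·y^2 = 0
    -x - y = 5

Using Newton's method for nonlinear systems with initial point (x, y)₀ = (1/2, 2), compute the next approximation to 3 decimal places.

(19.667, -24.667)

At (1/2, 2): F = (-20.000, -7.500).
Jacobian J = [[-4·y^2 - 4·y, -8·x·y - 4·x - 4·y], [-1, -1]].
At the point, J = [[-24.000, -18.000], [-1.000, -1.000]] (det J = 6.000).
Solving J·Δ = −F gives Δ = (19.167, -26.667).
Then the next iterate is (x, y)₁ = (19.667, -24.667).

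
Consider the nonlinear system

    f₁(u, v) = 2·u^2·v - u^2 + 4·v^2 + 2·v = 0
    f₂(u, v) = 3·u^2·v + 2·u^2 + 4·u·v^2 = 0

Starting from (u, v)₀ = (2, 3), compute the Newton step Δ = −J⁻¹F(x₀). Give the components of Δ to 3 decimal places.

(-0.147, -1.737)

At (2, 3): F = (62.000, 116.000).
Jacobian J = [[4·u·v - 2·u, 2·u^2 + 8·v + 2], [6·u·v + 4·u + 4·v^2, 3·u^2 + 8·u·v]].
At the point, J = [[20.000, 34.000], [80.000, 60.000]] (det J = -1520.000).
Solving J·Δ = −F gives Δ = (-0.147, -1.737).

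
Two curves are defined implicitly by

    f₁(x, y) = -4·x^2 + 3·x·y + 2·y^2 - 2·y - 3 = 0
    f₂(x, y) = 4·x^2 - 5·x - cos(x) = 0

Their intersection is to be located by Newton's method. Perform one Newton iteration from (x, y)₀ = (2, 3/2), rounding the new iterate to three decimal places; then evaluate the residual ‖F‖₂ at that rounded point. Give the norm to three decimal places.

1.818

At (2, 3/2): F = (-8.500, 6.41615).
Jacobian J = [[-8·x + 3·y, 3·x + 4·y - 2], [8·x + sin(x) - 5, 0]].
At the point, J = [[-11.500, 10.000], [11.90930, 0.000]] (det J = -119.09297).
Solving J·Δ = −F gives Δ = (-0.539, 0.230).
Then the next iterate is (x, y)₁ = (1.461, 1.730).
Re-evaluating at (1.461, 1.730): F = (-1.42969, 1.12351), so ‖F‖₂ = 1.818.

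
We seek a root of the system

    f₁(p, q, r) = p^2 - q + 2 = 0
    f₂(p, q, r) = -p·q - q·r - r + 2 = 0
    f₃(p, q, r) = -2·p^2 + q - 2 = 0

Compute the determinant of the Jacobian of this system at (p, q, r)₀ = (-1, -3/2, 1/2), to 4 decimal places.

-1.0000

J = [[2·p, -1, 0], [-q, -p - r, -q - 1], [-4·p, 1, 0]].
At the point, J = [[-2.0000, -1.0000, 0.0000], [1.5000, 0.5000, 0.5000], [4.0000, 1.0000, 0.0000]].
det J = -1.0000.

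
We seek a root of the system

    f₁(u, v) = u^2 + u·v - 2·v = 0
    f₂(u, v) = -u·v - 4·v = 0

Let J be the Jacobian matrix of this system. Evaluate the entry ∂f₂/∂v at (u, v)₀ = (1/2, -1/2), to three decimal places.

-4.500

∂f₂/∂v = -u - 4.
At (1/2, -1/2) this is -4.500.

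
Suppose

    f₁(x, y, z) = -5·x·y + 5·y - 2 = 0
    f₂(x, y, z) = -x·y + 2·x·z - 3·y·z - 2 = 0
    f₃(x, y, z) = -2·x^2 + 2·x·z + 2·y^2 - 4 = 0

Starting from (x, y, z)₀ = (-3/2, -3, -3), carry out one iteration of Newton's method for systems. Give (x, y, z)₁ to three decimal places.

At (-3/2, -3, -3): F = (-39.500, -24.500, 18.500).
Jacobian J = [[-5·y, -5·x + 5, 0], [-y + 2·z, -x - 3·z, 2·x - 3·y], [-4·x + 2·z, 4·y, 2·x]].
At the point, J = [[15.000, 12.500, 0.000], [-3.000, 10.500, 6.000], [0.000, -12.000, -3.000]] (det J = 495.000).
Solving J·Δ = −F gives Δ = (2.285, 0.418, 4.494).
Then the next iterate is (x, y, z)₁ = (0.785, -2.582, 1.494).

(0.785, -2.582, 1.494)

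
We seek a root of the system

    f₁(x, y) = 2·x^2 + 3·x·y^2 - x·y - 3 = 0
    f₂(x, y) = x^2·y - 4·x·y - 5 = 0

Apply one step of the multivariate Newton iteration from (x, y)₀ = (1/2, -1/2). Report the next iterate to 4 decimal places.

(-1.3488, -4.4419)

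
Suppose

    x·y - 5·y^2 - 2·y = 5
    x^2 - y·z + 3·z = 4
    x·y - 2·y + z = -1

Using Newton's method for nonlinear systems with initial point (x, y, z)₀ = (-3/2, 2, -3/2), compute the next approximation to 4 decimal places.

At (-3/2, 2, -3/2): F = (-32.0000, -3.2500, -7.5000).
Jacobian J = [[y, x - 10·y - 2, 0], [2·x, -z, -y + 3], [y, x - 2, 1]].
At the point, J = [[2.0000, -23.5000, 0.0000], [-3.0000, 1.5000, 1.0000], [2.0000, -3.5000, 1.0000]] (det J = -107.5000).
Solving J·Δ = −F gives Δ = (-0.5593, -1.4093, 3.6860).
Then the next iterate is (x, y, z)₁ = (-2.0593, 0.5907, 2.1860).

(-2.0593, 0.5907, 2.1860)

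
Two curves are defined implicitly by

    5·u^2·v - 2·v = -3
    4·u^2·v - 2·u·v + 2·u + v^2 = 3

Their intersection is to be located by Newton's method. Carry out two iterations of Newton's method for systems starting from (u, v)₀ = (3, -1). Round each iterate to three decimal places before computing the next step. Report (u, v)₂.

(2.550, -0.065)

At (3, -1): F = (-40.000, -26.000).
Jacobian J = [[10·u·v, 5·u^2 - 2], [8·u·v - 2·v + 2, 4·u^2 - 2·u + 2·v]].
At the point, J = [[-30.000, 43.000], [-20.000, 28.000]] (det J = 20.000).
Solving J·Δ = −F gives Δ = (0.100, 1.000).
Then the next iterate is (u, v)₁ = (3.100, 0.000).
Round to (3.100, 0.000) and repeat: F = (3.000, 3.200), J = [[0.000, 46.050], [2.000, 32.240]].
Δ = (-0.550, -0.065), so (u, v)₂ = (2.550, -0.065).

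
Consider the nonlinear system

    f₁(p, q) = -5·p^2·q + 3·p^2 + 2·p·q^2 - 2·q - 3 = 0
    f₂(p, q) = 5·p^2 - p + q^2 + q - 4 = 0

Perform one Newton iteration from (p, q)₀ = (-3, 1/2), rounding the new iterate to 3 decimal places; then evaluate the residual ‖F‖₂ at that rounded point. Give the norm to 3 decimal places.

At (-3, 1/2): F = (-1.000, 44.750).
Jacobian J = [[-10·p·q + 6·p + 2·q^2, -5·p^2 + 4·p·q - 2], [10·p - 1, 2·q + 1]].
At the point, J = [[-2.500, -53.000], [-31.000, 2.000]] (det J = -1648.000).
Solving J·Δ = −F gives Δ = (1.438, -0.087).
Then the next iterate is (p, q)₁ = (-1.562, 0.413).
Re-evaluating at (-1.562, 0.413): F = (-2.07760, 10.34479), so ‖F‖₂ = 10.551.

10.551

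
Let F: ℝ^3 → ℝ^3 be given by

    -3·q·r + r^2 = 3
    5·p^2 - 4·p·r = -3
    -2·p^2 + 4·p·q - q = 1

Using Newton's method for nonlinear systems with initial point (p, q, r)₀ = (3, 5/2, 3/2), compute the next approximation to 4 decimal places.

At (3, 5/2, 3/2): F = (-12.0000, 30.0000, 8.5000).
Jacobian J = [[0, -3·r, -3·q + 2·r], [10·p - 4·r, 0, -4·p], [-4·p + 4·q, 4·p - 1, 0]].
At the point, J = [[0.0000, -4.5000, -4.5000], [24.0000, 0.0000, -12.0000], [-2.0000, 11.0000, 0.0000]] (det J = -1296.0000).
Solving J·Δ = −F gives Δ = (-2.0139, -1.1389, -1.5278).
Then the next iterate is (p, q, r)₁ = (0.9861, 1.3611, -0.0278).

(0.9861, 1.3611, -0.0278)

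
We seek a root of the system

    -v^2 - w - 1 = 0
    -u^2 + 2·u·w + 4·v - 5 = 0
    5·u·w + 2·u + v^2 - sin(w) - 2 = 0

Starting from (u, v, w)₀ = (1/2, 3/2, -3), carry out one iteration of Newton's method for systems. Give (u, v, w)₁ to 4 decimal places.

At (1/2, 3/2, -3): F = (-0.2500, -2.2500, -6.108880).
Jacobian J = [[0, -2·v, -1], [-2·u + 2·w, 4, 2·u], [5·w + 2, 2·v, 5·u - cos(w)]].
At the point, J = [[0.0000, -3.0000, -1.0000], [-7.0000, 4.0000, 1.0000], [-13.0000, 3.0000, 3.489992]] (det J = -65.289842).
Solving J·Δ = −F gives Δ = (-0.3930, -0.2507, 0.5022).
Then the next iterate is (u, v, w)₁ = (0.1070, 1.2493, -2.4978).

(0.1070, 1.2493, -2.4978)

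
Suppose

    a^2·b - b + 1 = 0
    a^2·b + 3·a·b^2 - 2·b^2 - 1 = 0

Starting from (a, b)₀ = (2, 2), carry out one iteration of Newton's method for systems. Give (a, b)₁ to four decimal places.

(1.2900, 1.5600)

At (2, 2): F = (7.0000, 23.0000).
Jacobian J = [[2·a·b, a^2 - 1], [2·a·b + 3·b^2, a^2 + 6·a·b - 4·b]].
At the point, J = [[8.0000, 3.0000], [20.0000, 20.0000]] (det J = 100.0000).
Solving J·Δ = −F gives Δ = (-0.7100, -0.4400).
Then the next iterate is (a, b)₁ = (1.2900, 1.5600).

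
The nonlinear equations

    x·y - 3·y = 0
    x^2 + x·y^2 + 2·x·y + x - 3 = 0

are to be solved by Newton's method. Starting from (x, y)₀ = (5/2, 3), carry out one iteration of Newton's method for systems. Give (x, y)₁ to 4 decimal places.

At (5/2, 3): F = (-1.5000, 43.2500).
Jacobian J = [[y, x - 3], [2·x + y^2 + 2·y + 1, 2·x·y + 2·x]].
At the point, J = [[3.0000, -0.5000], [21.0000, 20.0000]] (det J = 70.5000).
Solving J·Δ = −F gives Δ = (0.1188, -2.2872).
Then the next iterate is (x, y)₁ = (2.6188, 0.7128).

(2.6188, 0.7128)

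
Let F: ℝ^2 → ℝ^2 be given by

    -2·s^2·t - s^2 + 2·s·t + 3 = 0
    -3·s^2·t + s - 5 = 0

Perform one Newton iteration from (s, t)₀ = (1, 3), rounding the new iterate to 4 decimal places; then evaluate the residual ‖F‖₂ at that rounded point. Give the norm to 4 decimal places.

9.6702

At (1, 3): F = (2.0000, -13.0000).
Jacobian J = [[-4·s·t - 2·s + 2·t, -2·s^2 + 2·s], [-6·s·t + 1, -3·s^2]].
At the point, J = [[-8.0000, 0.0000], [-17.0000, -3.0000]] (det J = 24.0000).
Solving J·Δ = −F gives Δ = (0.2500, -5.7500).
Then the next iterate is (s, t)₁ = (1.2500, -2.7500).
Re-evaluating at (1.2500, -2.7500): F = (3.156250, 9.140625), so ‖F‖₂ = 9.6702.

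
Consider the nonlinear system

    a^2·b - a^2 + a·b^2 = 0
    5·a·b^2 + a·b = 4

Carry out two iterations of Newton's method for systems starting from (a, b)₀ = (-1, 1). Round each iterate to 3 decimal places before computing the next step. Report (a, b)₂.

(0.016, -1.464)

At (-1, 1): F = (-1.000, -10.000).
Jacobian J = [[2·a·b - 2·a + b^2, a^2 + 2·a·b], [5·b^2 + b, 10·a·b + a]].
At the point, J = [[1.000, -1.000], [6.000, -11.000]] (det J = -5.000).
Solving J·Δ = −F gives Δ = (0.200, -0.800).
Then the next iterate is (a, b)₁ = (-0.800, 0.200).
Round to (-0.800, 0.200) and repeat: F = (-0.544, -4.320), J = [[1.320, 0.320], [0.400, -2.400]].
Δ = (0.816, -1.664), so (a, b)₂ = (0.016, -1.464).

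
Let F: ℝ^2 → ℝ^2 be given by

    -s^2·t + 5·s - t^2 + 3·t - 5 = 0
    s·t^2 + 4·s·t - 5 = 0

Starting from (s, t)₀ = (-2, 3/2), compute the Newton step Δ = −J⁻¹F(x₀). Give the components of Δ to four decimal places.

(1.4587, -0.6761)

At (-2, 3/2): F = (-18.7500, -21.5000).
Jacobian J = [[-2·s·t + 5, -s^2 - 2·t + 3], [t^2 + 4·t, 2·s·t + 4·s]].
At the point, J = [[11.0000, -4.0000], [8.2500, -14.0000]] (det J = -121.0000).
Solving J·Δ = −F gives Δ = (1.4587, -0.6761).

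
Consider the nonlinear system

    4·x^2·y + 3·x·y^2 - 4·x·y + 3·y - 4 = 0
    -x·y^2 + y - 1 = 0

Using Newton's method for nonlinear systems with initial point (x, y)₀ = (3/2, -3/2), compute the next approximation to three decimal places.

At (3/2, -3/2): F = (-2.875, -5.875).
Jacobian J = [[8·x·y + 3·y^2 - 4·y, 4·x^2 + 6·x·y - 4·x + 3], [-y^2, -2·x·y + 1]].
At the point, J = [[-5.250, -7.500], [-2.250, 5.500]] (det J = -45.750).
Solving J·Δ = −F gives Δ = (-1.309, 0.533).
Then the next iterate is (x, y)₁ = (0.191, -0.967).

(0.191, -0.967)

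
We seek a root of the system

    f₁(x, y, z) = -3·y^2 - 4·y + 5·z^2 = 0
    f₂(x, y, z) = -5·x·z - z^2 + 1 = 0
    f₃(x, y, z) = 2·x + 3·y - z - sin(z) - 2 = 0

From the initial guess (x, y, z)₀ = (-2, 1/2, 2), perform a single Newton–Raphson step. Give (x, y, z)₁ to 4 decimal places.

At (-2, 1/2, 2): F = (17.2500, 17.0000, -7.409297).
Jacobian J = [[0, -6·y - 4, 10·z], [-5·z, 0, -5·x - 2·z], [2, 3, -cos(z) - 1]].
At the point, J = [[0.0000, -7.0000, 20.0000], [-10.0000, 0.0000, 6.0000], [2.0000, 3.0000, -0.583853]] (det J = -643.130279).
Solving J·Δ = −F gives Δ = (1.4790, 1.4121, -0.3683).
Then the next iterate is (x, y, z)₁ = (-0.5210, 1.9121, 1.6317).

(-0.5210, 1.9121, 1.6317)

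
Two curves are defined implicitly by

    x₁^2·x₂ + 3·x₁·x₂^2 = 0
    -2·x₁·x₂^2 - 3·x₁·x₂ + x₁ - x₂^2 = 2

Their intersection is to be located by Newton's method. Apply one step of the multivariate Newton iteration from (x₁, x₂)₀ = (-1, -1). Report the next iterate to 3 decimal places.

(2.444, -2.889)

At (-1, -1): F = (-4.000, -5.000).
Jacobian J = [[2·x₁·x₂ + 3·x₂^2, x₁^2 + 6·x₁·x₂], [-2·x₂^2 - 3·x₂ + 1, -4·x₁·x₂ - 3·x₁ - 2·x₂]].
At the point, J = [[5.000, 7.000], [2.000, 1.000]] (det J = -9.000).
Solving J·Δ = −F gives Δ = (3.444, -1.889).
Then the next iterate is (x₁, x₂)₁ = (2.444, -2.889).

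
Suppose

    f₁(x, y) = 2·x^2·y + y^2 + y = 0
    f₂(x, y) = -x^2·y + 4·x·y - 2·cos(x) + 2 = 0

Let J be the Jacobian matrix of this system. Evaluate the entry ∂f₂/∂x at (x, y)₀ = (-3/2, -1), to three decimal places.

∂f₂/∂x = -2·x·y + 4·y + 2·sin(x).
At (-3/2, -1) this is -8.995.

-8.995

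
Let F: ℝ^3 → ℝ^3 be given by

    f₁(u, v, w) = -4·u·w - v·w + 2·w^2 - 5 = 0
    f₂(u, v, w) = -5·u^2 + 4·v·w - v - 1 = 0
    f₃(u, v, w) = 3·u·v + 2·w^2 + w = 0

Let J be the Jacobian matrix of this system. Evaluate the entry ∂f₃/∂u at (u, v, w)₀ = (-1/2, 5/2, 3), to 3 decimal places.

∂f₃/∂u = 3·v.
At (-1/2, 5/2, 3) this is 7.500.

7.500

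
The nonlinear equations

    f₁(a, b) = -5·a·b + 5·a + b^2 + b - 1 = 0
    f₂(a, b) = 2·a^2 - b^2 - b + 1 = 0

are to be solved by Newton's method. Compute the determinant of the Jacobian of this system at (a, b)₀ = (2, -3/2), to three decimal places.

J = [[-5·b + 5, -5·a + 2·b + 1], [4·a, -2·b - 1]].
At the point, J = [[12.500, -12.000], [8.000, 2.000]].
det J = 121.000.

121.000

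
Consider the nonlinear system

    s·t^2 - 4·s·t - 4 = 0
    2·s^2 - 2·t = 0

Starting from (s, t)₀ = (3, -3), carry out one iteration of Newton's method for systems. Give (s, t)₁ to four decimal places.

(1.1069, -2.3585)

At (3, -3): F = (59.0000, 24.0000).
Jacobian J = [[t^2 - 4·t, 2·s·t - 4·s], [4·s, -2]].
At the point, J = [[21.0000, -30.0000], [12.0000, -2.0000]] (det J = 318.0000).
Solving J·Δ = −F gives Δ = (-1.8931, 0.6415).
Then the next iterate is (s, t)₁ = (1.1069, -2.3585).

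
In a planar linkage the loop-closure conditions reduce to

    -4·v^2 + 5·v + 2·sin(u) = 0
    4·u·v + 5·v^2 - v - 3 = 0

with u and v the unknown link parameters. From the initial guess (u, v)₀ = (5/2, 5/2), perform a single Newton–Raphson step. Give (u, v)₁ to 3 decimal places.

(-1.446, 2.168)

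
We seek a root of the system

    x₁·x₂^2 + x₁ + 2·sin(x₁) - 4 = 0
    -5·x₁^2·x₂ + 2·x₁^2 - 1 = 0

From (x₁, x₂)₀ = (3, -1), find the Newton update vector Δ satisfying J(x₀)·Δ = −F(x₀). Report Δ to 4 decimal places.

(-1.0725, 0.3768)

At (3, -1): F = (2.282240, 62.0000).
Jacobian J = [[x₂^2 + 2·cos(x₁) + 1, 2·x₁·x₂], [-10·x₁·x₂ + 4·x₁, -5·x₁^2]].
At the point, J = [[0.020015, -6.0000], [42.0000, -45.0000]] (det J = 251.099325).
Solving J·Δ = −F gives Δ = (-1.0725, 0.3768).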